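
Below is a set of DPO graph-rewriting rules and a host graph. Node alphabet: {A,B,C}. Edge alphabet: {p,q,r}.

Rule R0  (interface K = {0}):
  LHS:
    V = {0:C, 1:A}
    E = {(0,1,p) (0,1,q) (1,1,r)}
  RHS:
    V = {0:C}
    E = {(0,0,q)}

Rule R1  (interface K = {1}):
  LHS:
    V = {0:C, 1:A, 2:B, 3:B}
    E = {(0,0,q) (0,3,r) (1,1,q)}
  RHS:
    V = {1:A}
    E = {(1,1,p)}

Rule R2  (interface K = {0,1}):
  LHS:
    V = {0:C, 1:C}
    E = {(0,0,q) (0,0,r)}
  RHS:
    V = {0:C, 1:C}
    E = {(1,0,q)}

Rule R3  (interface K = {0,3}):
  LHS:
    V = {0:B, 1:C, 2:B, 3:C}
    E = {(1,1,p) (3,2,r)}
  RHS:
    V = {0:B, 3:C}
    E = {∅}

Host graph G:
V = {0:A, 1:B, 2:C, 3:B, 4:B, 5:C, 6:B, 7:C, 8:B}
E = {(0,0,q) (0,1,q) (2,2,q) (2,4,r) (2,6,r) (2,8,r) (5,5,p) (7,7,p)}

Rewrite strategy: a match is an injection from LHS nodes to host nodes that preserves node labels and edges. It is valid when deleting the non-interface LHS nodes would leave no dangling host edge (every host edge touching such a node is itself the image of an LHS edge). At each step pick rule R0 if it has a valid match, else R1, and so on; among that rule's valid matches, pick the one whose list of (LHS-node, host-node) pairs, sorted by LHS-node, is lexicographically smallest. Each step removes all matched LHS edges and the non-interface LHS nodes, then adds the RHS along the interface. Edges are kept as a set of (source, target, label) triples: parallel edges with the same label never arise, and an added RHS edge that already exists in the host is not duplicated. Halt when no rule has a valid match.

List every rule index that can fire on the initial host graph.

R0: no valid match — LHS pattern not found
R1: no valid match — 12 raw matches, all fail dangling condition
R2: no valid match — LHS pattern not found
R3: 24 valid matches — {0↦1, 1↦5, 2↦4, 3↦2}, {0↦1, 1↦5, 2↦6, 3↦2}, {0↦1, 1↦5, 2↦8, 3↦2} (+21 more)

Answer: [R3]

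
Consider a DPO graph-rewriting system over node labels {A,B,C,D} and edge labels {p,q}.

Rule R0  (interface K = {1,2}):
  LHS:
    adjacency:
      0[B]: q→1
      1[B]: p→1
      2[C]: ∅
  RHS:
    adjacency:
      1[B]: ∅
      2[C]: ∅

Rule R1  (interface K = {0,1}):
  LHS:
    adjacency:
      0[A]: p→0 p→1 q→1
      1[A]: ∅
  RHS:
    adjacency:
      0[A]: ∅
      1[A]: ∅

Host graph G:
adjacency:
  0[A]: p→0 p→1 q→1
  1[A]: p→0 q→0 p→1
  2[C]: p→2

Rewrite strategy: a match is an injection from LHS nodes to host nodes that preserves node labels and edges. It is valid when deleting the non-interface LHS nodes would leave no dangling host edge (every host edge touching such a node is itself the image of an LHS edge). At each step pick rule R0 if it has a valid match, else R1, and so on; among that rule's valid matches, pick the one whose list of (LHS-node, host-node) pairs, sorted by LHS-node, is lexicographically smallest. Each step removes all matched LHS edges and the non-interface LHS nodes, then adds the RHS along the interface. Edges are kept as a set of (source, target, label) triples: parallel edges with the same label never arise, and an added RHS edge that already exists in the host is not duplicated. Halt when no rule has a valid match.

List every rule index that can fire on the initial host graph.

Answer: [R1]

Steps:
R0: no valid match — LHS pattern not found
R1: 2 valid matches — {0↦0, 1↦1}, {0↦1, 1↦0}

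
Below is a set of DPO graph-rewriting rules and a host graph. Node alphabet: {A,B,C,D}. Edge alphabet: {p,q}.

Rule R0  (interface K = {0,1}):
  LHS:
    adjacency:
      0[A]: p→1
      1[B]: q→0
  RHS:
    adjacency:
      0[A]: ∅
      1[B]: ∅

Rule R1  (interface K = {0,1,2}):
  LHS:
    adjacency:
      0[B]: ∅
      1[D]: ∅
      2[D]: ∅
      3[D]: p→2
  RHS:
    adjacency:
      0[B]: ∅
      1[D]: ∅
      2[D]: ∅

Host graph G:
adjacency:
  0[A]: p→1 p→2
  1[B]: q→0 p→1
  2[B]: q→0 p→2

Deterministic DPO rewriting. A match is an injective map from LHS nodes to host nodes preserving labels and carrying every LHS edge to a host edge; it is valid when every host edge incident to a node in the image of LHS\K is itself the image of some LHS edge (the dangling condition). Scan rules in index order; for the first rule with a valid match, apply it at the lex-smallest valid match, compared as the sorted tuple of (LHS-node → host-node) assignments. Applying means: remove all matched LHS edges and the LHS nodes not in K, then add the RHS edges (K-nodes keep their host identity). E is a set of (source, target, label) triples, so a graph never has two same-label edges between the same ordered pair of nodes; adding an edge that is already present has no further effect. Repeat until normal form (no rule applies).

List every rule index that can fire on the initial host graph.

R0: 2 valid matches — {0↦0, 1↦1}, {0↦0, 1↦2}
R1: no valid match — LHS pattern not found

Answer: [R0]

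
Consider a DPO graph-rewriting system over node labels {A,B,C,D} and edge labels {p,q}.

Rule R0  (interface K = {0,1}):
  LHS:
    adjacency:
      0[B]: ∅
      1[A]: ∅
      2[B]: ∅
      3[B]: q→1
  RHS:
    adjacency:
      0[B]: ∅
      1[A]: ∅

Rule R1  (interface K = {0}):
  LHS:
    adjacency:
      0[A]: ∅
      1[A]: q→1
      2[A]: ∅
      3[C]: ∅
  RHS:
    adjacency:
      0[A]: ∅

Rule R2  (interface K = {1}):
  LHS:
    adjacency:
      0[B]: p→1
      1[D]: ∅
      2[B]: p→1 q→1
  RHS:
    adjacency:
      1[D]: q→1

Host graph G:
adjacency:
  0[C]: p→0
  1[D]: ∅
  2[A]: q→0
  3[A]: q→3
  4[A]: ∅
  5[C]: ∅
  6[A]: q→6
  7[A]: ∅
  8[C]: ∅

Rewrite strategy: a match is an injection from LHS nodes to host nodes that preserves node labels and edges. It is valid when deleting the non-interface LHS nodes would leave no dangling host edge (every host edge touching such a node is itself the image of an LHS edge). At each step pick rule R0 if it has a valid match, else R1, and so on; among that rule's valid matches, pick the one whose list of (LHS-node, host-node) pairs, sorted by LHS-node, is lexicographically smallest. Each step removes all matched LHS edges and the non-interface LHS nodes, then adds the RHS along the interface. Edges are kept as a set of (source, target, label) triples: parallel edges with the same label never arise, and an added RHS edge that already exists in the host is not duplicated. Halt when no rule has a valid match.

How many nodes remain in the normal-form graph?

initial: |V|=9 |E|=4  E = 0-p->0 2-q->0 3-q->3 6-q->6
step 1: apply R1 at {0↦2, 1↦3, 2↦4, 3↦5}  → |V|=6 |E|=3  E = 0-p->0 2-q->0 6-q->6
step 2: apply R1 at {0↦2, 1↦6, 2↦7, 3↦8}  → |V|=3 |E|=2  E = 0-p->0 2-q->0
halt: no rule applies after step 2
NF nodes: {0:C, 1:D, 2:A}

Answer: 3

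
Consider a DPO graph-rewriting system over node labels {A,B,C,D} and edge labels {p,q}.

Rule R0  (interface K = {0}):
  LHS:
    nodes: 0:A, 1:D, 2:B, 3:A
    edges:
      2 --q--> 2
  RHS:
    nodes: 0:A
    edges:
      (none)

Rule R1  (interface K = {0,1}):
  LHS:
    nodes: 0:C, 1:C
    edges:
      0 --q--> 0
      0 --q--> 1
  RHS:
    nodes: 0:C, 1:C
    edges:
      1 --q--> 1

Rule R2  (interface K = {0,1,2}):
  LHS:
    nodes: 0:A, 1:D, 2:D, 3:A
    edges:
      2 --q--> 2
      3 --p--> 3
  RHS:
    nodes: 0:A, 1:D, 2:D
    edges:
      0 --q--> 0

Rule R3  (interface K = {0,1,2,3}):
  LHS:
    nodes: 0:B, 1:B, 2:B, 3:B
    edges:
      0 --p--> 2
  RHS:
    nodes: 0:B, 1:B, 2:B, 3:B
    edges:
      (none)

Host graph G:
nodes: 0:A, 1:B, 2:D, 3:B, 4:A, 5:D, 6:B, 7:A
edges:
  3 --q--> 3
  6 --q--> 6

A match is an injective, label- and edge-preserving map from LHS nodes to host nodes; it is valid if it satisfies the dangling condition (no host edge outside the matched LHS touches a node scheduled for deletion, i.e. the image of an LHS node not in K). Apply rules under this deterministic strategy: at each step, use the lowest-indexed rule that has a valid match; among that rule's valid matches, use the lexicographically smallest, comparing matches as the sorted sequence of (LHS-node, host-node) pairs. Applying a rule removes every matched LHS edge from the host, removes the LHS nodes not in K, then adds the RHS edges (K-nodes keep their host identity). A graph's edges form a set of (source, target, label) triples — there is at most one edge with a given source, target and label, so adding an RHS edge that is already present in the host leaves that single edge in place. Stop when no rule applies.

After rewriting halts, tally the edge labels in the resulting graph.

Answer: (no edges)

Steps:
start.  V:8 E:2  edges: 3-q->3 6-q->6
1. fire R0 via {0↦0, 1↦2, 2↦3, 3↦4}  →  V:5 E:1  edges: 6-q->6
2. fire R0 via {0↦0, 1↦5, 2↦6, 3↦7}  →  V:2 E:0  edges: ∅
normal form: no rule applies after step 2
NF edges: []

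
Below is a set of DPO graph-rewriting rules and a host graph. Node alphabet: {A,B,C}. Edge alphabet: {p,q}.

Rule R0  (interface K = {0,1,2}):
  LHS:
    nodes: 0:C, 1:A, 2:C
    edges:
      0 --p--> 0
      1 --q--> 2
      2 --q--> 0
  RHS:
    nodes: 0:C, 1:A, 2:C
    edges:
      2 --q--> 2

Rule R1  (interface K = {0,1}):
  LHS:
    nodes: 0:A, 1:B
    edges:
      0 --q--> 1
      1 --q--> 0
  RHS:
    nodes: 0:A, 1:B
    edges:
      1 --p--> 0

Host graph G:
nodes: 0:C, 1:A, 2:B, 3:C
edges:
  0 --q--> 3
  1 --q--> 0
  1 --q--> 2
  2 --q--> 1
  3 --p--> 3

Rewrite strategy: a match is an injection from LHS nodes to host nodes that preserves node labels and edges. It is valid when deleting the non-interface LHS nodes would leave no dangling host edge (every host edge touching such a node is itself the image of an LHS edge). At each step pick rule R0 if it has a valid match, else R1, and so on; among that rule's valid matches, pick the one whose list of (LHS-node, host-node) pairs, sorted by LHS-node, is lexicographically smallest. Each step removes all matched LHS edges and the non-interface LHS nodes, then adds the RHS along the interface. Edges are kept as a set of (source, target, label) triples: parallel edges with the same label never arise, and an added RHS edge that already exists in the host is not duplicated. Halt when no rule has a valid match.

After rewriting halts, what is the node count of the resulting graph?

start.  V:4 E:5  edges: 0-q->3 1-q->0 1-q->2 2-q->1 3-p->3
1. fire R0 via {0↦3, 1↦1, 2↦0}  →  V:4 E:3  edges: 0-q->0 1-q->2 2-q->1
2. fire R1 via {0↦1, 1↦2}  →  V:4 E:2  edges: 0-q->0 2-p->1
halt: no rule applies after step 2
NF nodes: {0:C, 1:A, 2:B, 3:C}

Answer: 4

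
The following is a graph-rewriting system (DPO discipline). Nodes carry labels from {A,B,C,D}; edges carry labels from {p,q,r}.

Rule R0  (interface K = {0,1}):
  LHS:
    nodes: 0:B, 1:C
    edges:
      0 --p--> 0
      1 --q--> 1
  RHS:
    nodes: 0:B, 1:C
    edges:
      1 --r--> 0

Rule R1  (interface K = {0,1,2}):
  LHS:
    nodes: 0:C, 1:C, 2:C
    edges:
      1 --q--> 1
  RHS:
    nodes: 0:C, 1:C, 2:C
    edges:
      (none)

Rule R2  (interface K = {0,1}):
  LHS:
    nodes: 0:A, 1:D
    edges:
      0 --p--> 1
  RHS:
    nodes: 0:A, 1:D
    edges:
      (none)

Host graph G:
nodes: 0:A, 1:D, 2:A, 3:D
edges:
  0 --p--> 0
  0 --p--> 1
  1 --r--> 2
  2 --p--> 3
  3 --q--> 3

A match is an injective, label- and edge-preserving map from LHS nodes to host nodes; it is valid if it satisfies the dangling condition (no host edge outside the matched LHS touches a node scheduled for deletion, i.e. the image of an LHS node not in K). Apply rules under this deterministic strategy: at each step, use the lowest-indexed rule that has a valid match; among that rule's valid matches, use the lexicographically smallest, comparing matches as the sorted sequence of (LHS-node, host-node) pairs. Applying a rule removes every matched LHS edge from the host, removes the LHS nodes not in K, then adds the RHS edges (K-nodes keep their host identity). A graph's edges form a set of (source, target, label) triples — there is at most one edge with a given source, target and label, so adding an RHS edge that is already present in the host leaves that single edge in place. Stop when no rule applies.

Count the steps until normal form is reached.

start.  V:4 E:5  edges: 0-p->0 0-p->1 1-r->2 2-p->3 3-q->3
1. fire R2 via {0↦0, 1↦1}  →  V:4 E:4  edges: 0-p->0 1-r->2 2-p->3 3-q->3
2. fire R2 via {0↦2, 1↦3}  →  V:4 E:3  edges: 0-p->0 1-r->2 3-q->3
final graph: no rule applies after step 2

Answer: 2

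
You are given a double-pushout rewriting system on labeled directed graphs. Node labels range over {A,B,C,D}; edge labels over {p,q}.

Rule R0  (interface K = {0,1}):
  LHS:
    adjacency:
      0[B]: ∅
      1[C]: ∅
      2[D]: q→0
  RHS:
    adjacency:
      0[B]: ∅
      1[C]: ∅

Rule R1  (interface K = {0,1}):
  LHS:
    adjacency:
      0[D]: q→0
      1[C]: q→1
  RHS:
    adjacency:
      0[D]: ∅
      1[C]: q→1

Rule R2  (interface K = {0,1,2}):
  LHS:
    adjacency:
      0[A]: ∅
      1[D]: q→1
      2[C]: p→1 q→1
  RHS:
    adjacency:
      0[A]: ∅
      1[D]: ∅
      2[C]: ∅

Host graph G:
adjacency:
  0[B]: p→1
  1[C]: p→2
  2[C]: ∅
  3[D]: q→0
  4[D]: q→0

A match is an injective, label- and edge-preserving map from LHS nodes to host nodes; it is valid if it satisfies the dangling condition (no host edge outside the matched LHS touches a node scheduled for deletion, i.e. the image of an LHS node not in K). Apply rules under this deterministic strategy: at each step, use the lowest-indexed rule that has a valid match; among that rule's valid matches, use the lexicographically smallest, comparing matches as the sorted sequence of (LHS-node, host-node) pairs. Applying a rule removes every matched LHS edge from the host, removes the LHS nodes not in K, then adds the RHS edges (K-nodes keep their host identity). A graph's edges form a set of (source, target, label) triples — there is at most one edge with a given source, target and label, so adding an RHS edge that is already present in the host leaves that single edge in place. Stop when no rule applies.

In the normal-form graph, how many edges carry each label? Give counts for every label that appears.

Answer: p:2

Rewrite trace:
initial: |V|=5 |E|=4  E = 0-p->1 1-p->2 3-q->0 4-q->0
step 1: apply R0 at {0↦0, 1↦1, 2↦3}  → |V|=4 |E|=3  E = 0-p->1 1-p->2 4-q->0
step 2: apply R0 at {0↦0, 1↦1, 2↦4}  → |V|=3 |E|=2  E = 0-p->1 1-p->2
final graph: no rule applies after step 2
NF edges: [(0, 1, 'p'), (1, 2, 'p')]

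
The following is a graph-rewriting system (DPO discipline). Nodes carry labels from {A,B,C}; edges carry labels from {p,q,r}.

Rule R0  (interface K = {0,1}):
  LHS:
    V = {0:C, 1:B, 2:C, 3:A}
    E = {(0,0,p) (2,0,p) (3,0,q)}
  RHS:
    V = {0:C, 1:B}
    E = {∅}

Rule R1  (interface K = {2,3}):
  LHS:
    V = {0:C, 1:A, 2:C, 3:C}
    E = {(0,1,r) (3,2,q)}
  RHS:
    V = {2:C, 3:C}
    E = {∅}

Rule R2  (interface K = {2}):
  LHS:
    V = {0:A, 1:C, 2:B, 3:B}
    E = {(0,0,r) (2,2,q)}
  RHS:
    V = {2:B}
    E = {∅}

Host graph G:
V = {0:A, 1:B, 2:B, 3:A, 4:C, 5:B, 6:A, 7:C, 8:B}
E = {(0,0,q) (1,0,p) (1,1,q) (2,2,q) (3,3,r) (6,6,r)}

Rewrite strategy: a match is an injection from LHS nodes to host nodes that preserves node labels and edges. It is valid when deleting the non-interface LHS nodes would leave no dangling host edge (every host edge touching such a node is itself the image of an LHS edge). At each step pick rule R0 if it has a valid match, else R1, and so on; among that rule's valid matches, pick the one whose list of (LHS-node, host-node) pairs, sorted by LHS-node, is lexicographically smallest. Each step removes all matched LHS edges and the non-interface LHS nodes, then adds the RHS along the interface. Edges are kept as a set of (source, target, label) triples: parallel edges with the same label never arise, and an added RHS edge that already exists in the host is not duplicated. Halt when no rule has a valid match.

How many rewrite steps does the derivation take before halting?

Answer: 2

Steps:
initial: |V|=9 |E|=6  E = 0-q->0 1-p->0 1-q->1 2-q->2 3-r->3 6-r->6
step 1: apply R2 at {0↦3, 1↦4, 2↦1, 3↦5}  → |V|=6 |E|=4  E = 0-q->0 1-p->0 2-q->2 6-r->6
step 2: apply R2 at {0↦6, 1↦7, 2↦2, 3↦8}  → |V|=3 |E|=2  E = 0-q->0 1-p->0
final graph: no rule applies after step 2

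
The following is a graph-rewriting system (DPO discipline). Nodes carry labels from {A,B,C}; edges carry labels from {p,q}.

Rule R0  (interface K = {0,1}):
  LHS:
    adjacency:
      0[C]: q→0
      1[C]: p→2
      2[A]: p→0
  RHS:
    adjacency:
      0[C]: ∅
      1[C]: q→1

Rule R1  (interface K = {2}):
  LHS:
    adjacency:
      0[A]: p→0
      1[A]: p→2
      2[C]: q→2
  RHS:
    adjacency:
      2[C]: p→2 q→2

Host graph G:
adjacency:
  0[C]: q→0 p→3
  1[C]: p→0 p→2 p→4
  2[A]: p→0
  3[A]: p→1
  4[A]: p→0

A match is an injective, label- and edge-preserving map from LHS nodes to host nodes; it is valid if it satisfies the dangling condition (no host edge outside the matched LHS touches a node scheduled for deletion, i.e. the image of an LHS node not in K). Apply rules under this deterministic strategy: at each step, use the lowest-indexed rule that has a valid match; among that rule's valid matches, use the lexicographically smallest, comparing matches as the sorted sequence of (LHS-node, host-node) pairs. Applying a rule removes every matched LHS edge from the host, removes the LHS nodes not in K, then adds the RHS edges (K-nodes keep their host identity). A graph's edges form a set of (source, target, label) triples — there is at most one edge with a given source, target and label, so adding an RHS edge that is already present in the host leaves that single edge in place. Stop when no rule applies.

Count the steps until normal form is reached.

Answer: 3

Rewrite trace:
[0] host  ⇒  5 nodes, 8 edges  {0-q->0 0-p->3 1-p->0 1-p->2 1-p->4 2-p->0 3-p->1 4-p->0}
[1] R0 @ {0↦0, 1↦1, 2↦2}  ⇒  4 nodes, 6 edges  {0-p->3 1-p->0 1-q->1 1-p->4 3-p->1 4-p->0}
[2] R0 @ {0↦1, 1↦0, 2↦3}  ⇒  3 nodes, 4 edges  {0-q->0 1-p->0 1-p->4 4-p->0}
[3] R0 @ {0↦0, 1↦1, 2↦4}  ⇒  2 nodes, 2 edges  {1-p->0 1-q->1}
normal form: no rule applies after step 3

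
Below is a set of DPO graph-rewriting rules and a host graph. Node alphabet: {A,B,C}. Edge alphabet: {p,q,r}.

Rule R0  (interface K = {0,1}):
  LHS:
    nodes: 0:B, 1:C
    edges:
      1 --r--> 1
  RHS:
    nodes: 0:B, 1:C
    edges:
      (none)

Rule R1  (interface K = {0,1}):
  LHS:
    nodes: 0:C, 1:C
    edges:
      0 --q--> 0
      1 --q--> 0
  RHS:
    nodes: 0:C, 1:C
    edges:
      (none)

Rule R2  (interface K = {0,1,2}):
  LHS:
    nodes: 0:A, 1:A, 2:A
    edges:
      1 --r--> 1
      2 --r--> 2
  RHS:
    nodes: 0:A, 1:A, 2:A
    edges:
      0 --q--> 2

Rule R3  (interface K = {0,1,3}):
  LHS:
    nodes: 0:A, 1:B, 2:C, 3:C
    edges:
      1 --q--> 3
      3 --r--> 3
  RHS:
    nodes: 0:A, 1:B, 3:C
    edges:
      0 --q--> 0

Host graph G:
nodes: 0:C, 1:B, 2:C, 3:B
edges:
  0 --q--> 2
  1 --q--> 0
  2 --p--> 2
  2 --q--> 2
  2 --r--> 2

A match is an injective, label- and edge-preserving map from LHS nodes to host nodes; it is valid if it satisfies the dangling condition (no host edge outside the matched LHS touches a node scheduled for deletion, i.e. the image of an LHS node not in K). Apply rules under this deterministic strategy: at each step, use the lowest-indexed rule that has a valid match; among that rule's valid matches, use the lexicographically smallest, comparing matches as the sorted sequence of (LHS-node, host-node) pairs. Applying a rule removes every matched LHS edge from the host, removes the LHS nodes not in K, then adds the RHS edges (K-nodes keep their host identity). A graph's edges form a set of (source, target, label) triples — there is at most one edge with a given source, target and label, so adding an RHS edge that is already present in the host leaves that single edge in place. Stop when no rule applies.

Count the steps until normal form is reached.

[0] host  ⇒  4 nodes, 5 edges  {0-q->2 1-q->0 2-p->2 2-q->2 2-r->2}
[1] R0 @ {0↦1, 1↦2}  ⇒  4 nodes, 4 edges  {0-q->2 1-q->0 2-p->2 2-q->2}
[2] R1 @ {0↦2, 1↦0}  ⇒  4 nodes, 2 edges  {1-q->0 2-p->2}
normal form: no rule applies after step 2

Answer: 2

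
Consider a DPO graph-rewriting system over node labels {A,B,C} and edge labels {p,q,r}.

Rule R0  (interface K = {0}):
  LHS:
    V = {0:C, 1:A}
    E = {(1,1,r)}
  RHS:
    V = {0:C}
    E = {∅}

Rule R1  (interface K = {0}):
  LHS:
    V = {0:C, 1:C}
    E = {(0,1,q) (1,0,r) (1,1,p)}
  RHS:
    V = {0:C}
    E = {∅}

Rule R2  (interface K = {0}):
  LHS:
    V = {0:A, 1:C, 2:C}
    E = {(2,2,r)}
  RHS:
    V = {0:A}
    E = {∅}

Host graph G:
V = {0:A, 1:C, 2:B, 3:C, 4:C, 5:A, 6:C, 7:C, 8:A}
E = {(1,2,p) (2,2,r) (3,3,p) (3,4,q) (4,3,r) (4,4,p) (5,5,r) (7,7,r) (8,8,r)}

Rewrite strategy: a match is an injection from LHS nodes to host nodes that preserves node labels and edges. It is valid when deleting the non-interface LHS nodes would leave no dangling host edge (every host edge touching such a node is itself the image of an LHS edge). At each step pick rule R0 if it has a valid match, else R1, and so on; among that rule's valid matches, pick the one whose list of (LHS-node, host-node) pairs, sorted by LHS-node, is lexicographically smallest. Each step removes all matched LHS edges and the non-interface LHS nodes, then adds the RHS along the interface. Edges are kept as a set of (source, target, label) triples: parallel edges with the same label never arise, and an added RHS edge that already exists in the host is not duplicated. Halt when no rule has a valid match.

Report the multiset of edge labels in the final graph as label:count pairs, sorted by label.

[0] host  ⇒  9 nodes, 9 edges  {1-p->2 2-r->2 3-p->3 3-q->4 4-r->3 4-p->4 5-r->5 7-r->7 8-r->8}
[1] R0 @ {0↦1, 1↦5}  ⇒  8 nodes, 8 edges  {1-p->2 2-r->2 3-p->3 3-q->4 4-r->3 4-p->4 7-r->7 8-r->8}
[2] R0 @ {0↦1, 1↦8}  ⇒  7 nodes, 7 edges  {1-p->2 2-r->2 3-p->3 3-q->4 4-r->3 4-p->4 7-r->7}
[3] R1 @ {0↦3, 1↦4}  ⇒  6 nodes, 4 edges  {1-p->2 2-r->2 3-p->3 7-r->7}
[4] R2 @ {0↦0, 1↦6, 2↦7}  ⇒  4 nodes, 3 edges  {1-p->2 2-r->2 3-p->3}
normal form: no rule applies after step 4
NF edges: [(1, 2, 'p'), (2, 2, 'r'), (3, 3, 'p')]

Answer: p:2 r:1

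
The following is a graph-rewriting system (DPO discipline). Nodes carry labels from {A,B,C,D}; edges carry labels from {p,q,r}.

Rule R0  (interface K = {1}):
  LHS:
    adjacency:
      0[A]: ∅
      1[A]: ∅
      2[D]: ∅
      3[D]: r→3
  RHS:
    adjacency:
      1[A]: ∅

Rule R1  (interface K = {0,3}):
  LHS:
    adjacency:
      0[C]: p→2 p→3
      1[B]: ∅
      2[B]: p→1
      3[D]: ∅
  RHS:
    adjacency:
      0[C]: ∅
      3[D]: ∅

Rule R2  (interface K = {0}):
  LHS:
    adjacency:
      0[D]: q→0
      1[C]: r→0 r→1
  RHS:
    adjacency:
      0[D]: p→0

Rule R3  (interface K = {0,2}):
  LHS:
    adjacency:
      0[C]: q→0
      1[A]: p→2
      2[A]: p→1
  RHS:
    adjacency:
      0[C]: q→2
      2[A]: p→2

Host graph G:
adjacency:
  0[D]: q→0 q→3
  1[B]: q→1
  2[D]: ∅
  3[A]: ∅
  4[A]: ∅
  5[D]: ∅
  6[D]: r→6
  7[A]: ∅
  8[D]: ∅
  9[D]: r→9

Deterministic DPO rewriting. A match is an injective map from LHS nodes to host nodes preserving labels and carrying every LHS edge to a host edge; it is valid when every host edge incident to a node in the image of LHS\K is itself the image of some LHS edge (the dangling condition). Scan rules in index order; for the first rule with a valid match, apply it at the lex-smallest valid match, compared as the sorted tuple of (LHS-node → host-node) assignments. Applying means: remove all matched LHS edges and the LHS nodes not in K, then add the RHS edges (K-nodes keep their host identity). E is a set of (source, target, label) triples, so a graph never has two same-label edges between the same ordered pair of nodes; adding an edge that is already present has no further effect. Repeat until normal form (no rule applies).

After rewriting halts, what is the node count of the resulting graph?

Answer: 4

Derivation:
start.  V:10 E:5  edges: 0-q->0 0-q->3 1-q->1 6-r->6 9-r->9
1. fire R0 via {0↦4, 1↦3, 2↦2, 3↦6}  →  V:7 E:4  edges: 0-q->0 0-q->3 1-q->1 9-r->9
2. fire R0 via {0↦7, 1↦3, 2↦5, 3↦9}  →  V:4 E:3  edges: 0-q->0 0-q->3 1-q->1
halt: no rule applies after step 2
NF nodes: {0:D, 1:B, 3:A, 8:D}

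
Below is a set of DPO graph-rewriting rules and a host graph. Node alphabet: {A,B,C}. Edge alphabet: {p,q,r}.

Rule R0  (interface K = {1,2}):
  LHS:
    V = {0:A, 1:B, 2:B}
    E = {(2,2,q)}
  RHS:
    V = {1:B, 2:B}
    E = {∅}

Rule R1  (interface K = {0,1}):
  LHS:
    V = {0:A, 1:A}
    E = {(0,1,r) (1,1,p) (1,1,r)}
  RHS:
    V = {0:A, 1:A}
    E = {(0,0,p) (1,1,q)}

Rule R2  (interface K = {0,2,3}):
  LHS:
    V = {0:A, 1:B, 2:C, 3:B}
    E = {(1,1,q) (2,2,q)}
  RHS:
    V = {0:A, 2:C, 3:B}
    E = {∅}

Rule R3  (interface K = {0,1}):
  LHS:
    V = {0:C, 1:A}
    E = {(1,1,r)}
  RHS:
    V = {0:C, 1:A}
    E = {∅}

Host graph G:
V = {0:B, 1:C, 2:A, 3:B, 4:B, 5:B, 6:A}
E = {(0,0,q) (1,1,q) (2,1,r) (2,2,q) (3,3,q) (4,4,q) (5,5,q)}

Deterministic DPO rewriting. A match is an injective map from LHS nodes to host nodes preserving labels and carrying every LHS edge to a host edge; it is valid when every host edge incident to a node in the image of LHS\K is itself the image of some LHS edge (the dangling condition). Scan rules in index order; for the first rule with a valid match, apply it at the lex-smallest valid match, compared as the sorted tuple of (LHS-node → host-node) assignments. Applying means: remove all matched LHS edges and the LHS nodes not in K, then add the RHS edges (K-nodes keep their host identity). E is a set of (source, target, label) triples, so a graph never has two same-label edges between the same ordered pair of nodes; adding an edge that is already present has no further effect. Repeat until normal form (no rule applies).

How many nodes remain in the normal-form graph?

Answer: 5

Derivation:
initial: |V|=7 |E|=7  E = 0-q->0 1-q->1 2-r->1 2-q->2 3-q->3 4-q->4 5-q->5
step 1: apply R0 at {0↦6, 1↦0, 2↦3}  → |V|=6 |E|=6  E = 0-q->0 1-q->1 2-r->1 2-q->2 4-q->4 5-q->5
step 2: apply R2 at {0↦2, 1↦0, 2↦1, 3↦3}  → |V|=5 |E|=4  E = 2-r->1 2-q->2 4-q->4 5-q->5
final graph: no rule applies after step 2
NF nodes: {1:C, 2:A, 3:B, 4:B, 5:B}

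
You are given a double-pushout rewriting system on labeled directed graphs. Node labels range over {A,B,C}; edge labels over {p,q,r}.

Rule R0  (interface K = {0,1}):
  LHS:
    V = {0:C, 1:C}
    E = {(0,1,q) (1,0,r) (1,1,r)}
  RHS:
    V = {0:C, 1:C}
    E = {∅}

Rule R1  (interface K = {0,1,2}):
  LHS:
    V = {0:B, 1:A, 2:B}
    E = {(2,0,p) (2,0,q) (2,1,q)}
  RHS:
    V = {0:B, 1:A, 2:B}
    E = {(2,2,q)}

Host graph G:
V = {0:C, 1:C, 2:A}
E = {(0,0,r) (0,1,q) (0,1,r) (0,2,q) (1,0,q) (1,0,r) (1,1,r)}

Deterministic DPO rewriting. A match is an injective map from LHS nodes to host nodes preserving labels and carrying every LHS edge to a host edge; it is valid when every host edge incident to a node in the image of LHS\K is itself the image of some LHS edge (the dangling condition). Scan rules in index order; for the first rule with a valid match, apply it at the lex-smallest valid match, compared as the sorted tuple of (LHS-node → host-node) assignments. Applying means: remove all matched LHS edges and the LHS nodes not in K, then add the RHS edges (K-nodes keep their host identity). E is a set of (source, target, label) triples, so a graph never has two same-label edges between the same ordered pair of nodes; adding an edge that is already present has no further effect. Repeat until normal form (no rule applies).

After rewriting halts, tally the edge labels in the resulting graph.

Answer: q:1

Steps:
start.  V:3 E:7  edges: 0-r->0 0-q->1 0-r->1 0-q->2 1-q->0 1-r->0 1-r->1
1. fire R0 via {0↦0, 1↦1}  →  V:3 E:4  edges: 0-r->0 0-r->1 0-q->2 1-q->0
2. fire R0 via {0↦1, 1↦0}  →  V:3 E:1  edges: 0-q->2
final graph: no rule applies after step 2
NF edges: [(0, 2, 'q')]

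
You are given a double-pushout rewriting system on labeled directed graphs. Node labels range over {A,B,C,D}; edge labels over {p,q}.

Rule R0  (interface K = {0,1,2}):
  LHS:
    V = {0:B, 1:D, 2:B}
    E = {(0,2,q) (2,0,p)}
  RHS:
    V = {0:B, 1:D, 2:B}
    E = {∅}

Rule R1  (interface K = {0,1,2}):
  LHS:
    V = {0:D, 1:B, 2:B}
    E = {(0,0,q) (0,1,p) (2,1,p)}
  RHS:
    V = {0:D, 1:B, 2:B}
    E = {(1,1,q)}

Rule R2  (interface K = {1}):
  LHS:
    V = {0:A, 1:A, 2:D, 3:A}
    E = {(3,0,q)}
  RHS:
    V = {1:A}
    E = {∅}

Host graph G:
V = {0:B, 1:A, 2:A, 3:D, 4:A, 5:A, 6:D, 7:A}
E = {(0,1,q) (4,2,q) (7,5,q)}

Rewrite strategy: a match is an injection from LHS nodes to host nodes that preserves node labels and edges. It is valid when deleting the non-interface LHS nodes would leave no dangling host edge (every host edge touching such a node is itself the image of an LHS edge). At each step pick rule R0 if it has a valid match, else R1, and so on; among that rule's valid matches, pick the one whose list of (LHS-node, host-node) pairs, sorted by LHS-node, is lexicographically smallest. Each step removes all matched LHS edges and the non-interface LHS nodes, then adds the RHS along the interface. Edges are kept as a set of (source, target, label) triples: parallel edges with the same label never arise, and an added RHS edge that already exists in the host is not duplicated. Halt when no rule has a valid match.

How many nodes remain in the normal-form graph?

start.  V:8 E:3  edges: 0-q->1 4-q->2 7-q->5
1. fire R2 via {0↦2, 1↦1, 2↦3, 3↦4}  →  V:5 E:2  edges: 0-q->1 7-q->5
2. fire R2 via {0↦5, 1↦1, 2↦6, 3↦7}  →  V:2 E:1  edges: 0-q->1
halt: no rule applies after step 2
NF nodes: {0:B, 1:A}

Answer: 2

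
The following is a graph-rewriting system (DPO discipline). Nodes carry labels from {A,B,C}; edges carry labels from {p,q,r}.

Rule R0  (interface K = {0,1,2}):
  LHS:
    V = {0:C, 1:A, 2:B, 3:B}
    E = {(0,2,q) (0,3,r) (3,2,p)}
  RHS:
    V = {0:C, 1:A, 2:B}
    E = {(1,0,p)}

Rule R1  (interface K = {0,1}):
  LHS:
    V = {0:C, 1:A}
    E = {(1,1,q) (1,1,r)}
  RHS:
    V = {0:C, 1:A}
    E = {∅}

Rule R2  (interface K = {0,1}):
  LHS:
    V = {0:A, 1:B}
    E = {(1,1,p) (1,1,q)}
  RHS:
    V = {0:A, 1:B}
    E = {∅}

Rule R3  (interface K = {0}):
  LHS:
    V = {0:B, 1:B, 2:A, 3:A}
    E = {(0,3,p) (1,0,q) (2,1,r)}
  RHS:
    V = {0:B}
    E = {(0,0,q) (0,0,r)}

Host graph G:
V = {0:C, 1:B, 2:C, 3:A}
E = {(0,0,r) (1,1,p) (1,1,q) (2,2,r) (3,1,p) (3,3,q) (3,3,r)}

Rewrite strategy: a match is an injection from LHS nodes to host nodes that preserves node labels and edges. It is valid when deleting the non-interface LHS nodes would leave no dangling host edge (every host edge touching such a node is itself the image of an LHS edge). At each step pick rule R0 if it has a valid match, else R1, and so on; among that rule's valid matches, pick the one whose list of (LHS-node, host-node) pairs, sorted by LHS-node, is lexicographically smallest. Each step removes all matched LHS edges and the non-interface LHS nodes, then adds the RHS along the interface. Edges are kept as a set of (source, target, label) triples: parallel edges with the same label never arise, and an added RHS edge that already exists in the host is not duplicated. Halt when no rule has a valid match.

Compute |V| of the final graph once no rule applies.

Answer: 4

Steps:
initial: |V|=4 |E|=7  E = 0-r->0 1-p->1 1-q->1 2-r->2 3-p->1 3-q->3 3-r->3
step 1: apply R1 at {0↦0, 1↦3}  → |V|=4 |E|=5  E = 0-r->0 1-p->1 1-q->1 2-r->2 3-p->1
step 2: apply R2 at {0↦3, 1↦1}  → |V|=4 |E|=3  E = 0-r->0 2-r->2 3-p->1
halt: no rule applies after step 2
NF nodes: {0:C, 1:B, 2:C, 3:A}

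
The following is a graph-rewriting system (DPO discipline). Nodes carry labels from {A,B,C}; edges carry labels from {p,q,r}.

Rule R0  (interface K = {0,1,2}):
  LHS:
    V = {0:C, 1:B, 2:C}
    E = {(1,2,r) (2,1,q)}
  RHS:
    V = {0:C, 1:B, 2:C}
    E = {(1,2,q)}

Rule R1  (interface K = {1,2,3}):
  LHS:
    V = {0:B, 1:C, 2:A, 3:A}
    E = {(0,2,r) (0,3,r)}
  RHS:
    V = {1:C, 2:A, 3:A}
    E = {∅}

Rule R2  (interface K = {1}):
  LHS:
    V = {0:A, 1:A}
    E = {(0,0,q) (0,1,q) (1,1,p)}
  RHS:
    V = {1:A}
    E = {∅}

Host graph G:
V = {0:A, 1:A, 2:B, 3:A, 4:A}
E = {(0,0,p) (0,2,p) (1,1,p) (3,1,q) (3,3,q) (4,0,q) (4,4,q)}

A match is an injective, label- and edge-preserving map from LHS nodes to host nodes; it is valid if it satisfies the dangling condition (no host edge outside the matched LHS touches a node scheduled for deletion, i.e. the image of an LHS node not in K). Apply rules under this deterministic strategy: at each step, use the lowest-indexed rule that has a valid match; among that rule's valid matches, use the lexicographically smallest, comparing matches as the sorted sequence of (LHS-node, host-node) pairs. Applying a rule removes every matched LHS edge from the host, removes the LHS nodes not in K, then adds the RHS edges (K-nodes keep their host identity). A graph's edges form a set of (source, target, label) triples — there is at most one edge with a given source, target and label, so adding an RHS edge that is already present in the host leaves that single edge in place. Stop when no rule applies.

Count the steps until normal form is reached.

Answer: 2

Derivation:
start.  V:5 E:7  edges: 0-p->0 0-p->2 1-p->1 3-q->1 3-q->3 4-q->0 4-q->4
1. fire R2 via {0↦3, 1↦1}  →  V:4 E:4  edges: 0-p->0 0-p->2 4-q->0 4-q->4
2. fire R2 via {0↦4, 1↦0}  →  V:3 E:1  edges: 0-p->2
halt: no rule applies after step 2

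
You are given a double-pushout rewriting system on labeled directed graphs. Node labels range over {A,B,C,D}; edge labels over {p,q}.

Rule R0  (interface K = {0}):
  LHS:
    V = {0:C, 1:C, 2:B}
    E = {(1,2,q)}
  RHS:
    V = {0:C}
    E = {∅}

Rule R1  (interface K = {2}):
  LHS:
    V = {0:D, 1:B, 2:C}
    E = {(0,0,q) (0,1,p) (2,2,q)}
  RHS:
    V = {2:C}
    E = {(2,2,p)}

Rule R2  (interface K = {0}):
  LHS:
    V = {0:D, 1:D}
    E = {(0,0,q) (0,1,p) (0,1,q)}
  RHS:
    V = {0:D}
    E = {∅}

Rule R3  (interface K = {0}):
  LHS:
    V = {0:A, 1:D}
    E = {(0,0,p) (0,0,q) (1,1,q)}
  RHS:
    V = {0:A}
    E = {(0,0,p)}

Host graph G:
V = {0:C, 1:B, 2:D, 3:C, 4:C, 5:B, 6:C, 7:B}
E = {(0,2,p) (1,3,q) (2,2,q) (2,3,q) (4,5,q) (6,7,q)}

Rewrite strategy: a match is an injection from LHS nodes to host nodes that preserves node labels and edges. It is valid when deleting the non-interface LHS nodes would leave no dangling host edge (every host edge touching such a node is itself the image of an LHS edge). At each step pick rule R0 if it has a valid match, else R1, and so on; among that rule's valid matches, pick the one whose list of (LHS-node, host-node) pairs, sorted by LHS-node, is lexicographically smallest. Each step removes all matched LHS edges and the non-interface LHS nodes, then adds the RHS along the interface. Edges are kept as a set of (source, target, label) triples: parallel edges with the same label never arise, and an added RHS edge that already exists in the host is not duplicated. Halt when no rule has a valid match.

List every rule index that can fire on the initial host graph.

Answer: [R0]

Steps:
R0: 6 valid matches — {0↦0, 1↦4, 2↦5}, {0↦0, 1↦6, 2↦7}, {0↦3, 1↦4, 2↦5} (+3 more)
R1: no valid match — LHS pattern not found
R2: no valid match — LHS pattern not found
R3: no valid match — LHS pattern not found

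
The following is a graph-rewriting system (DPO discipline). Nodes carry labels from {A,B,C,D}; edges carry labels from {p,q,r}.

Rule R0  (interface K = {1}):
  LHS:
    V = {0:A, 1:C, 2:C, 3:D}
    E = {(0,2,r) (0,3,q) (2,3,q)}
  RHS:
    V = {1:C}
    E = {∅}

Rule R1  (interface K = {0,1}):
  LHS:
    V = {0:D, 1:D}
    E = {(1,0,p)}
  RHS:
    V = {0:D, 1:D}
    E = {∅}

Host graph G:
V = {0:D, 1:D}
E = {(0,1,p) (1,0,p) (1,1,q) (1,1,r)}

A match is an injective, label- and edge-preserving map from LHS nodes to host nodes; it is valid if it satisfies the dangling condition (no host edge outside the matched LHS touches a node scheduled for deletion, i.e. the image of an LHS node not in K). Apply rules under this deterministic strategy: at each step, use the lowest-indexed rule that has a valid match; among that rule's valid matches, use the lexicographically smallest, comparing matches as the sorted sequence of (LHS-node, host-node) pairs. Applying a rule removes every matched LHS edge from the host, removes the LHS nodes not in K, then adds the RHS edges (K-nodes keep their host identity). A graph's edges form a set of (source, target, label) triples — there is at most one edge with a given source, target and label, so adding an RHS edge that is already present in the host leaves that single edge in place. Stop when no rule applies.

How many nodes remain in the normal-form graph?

initial: |V|=2 |E|=4  E = 0-p->1 1-p->0 1-q->1 1-r->1
step 1: apply R1 at {0↦0, 1↦1}  → |V|=2 |E|=3  E = 0-p->1 1-q->1 1-r->1
step 2: apply R1 at {0↦1, 1↦0}  → |V|=2 |E|=2  E = 1-q->1 1-r->1
normal form: no rule applies after step 2
NF nodes: {0:D, 1:D}

Answer: 2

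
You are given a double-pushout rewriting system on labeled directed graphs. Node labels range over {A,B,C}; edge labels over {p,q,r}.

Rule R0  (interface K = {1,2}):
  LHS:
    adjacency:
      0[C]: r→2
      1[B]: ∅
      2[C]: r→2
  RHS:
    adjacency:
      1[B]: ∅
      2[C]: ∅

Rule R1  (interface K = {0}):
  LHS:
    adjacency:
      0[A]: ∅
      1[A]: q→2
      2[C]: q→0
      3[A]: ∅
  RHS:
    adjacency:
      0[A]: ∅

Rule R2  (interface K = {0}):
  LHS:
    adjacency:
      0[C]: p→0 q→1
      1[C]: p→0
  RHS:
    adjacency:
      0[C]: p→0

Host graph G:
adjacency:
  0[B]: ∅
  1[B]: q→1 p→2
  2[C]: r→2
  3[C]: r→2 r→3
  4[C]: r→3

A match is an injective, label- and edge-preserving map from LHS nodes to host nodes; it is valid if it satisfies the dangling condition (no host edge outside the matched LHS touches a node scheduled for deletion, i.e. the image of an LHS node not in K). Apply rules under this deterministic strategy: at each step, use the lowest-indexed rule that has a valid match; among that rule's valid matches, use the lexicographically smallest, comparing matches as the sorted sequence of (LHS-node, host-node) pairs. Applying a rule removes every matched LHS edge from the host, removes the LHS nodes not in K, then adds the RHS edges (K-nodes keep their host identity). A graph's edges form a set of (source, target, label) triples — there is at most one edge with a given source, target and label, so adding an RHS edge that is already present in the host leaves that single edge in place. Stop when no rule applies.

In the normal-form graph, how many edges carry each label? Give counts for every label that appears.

Answer: p:1 q:1

Rewrite trace:
initial: |V|=5 |E|=6  E = 1-q->1 1-p->2 2-r->2 3-r->2 3-r->3 4-r->3
step 1: apply R0 at {0↦4, 1↦0, 2↦3}  → |V|=4 |E|=4  E = 1-q->1 1-p->2 2-r->2 3-r->2
step 2: apply R0 at {0↦3, 1↦0, 2↦2}  → |V|=3 |E|=2  E = 1-q->1 1-p->2
final graph: no rule applies after step 2
NF edges: [(1, 1, 'q'), (1, 2, 'p')]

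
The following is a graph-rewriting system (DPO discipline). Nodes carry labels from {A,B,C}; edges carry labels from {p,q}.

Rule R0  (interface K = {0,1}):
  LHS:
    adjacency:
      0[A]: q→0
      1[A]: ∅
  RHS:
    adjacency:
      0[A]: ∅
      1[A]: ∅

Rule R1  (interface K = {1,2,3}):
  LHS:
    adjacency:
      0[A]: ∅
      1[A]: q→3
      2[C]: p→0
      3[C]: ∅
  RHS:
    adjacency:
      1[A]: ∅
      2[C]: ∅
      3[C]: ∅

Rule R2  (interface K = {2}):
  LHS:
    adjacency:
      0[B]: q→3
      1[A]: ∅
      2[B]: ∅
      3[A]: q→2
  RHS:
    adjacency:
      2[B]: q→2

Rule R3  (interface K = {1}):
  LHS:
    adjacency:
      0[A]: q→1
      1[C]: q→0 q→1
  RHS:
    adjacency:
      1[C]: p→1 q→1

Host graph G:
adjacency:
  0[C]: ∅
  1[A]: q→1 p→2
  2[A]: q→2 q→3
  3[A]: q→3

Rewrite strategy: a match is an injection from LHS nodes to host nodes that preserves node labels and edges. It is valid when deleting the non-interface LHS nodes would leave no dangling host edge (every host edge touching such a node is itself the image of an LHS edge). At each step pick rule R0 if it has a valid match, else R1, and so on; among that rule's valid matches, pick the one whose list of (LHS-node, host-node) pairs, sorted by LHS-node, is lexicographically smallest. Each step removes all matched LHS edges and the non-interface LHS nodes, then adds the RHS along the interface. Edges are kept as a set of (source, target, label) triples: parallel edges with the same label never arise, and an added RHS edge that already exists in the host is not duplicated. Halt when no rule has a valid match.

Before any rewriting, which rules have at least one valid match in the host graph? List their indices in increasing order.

Answer: [R0]

Rewrite trace:
R0: 6 valid matches — {0↦1, 1↦2}, {0↦1, 1↦3}, {0↦2, 1↦1} (+3 more)
R1: no valid match — LHS pattern not found
R2: no valid match — LHS pattern not found
R3: no valid match — LHS pattern not found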